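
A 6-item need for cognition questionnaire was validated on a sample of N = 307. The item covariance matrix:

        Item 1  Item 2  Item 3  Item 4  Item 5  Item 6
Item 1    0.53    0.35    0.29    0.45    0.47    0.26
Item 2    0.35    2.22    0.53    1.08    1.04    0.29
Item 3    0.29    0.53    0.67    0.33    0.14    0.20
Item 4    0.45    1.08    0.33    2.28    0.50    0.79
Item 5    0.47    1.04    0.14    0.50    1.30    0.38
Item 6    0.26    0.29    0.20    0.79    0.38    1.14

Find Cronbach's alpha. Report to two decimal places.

Cronbach's alpha = 0.76

sum of item variances = 0.53 + 2.22 + 0.67 + 2.28 + 1.30 + 1.14 = 8.14
Sum of the distinct covariances = 7.10
σ²_total = 8.14 + 2 × 7.10 = 22.34
α = (k/(k−1))·(1 − sum of item variances/σ²_total) = (6/5)·(1 − 8.14/22.34) = 0.76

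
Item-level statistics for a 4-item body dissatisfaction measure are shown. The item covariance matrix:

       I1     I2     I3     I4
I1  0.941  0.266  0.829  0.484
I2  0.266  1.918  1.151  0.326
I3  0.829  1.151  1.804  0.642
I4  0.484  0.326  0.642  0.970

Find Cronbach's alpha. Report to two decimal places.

Σσ²ᵢ = 0.941 + 1.918 + 1.804 + 0.970 = 5.633
Sum of the distinct covariances = 3.698
Var(T) = 5.633 + 2 × 3.698 = 13.029
α = (k/(k−1))·(1 − Σσ²ᵢ/Var(T)) = (4/3)·(1 − 5.633/13.029) = 0.76

α = 0.76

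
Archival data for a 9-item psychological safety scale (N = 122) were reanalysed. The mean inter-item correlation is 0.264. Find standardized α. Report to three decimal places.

standardized α = 0.763

Standardized α = k·r̄ / (1 + (k−1)·r̄) = 9 × 0.264 / (1 + 8 × 0.264)
  = 2.3760 / 3.1120 = 0.763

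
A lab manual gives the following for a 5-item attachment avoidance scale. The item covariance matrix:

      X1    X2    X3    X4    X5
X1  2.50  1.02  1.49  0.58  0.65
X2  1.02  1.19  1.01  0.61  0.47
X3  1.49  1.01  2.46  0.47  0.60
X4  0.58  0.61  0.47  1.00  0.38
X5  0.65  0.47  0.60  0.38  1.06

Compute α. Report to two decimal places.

ΣVar(i) = 2.50 + 1.19 + 2.46 + 1.00 + 1.06 = 8.21
Σ_{i<j} σ_ij = 7.28
σ²_T = 8.21 + 2 × 7.28 = 22.77
α = (k/(k−1))·(1 − ΣVar(i)/σ²_T) = (5/4)·(1 − 8.21/22.77) = 0.80

α = 0.80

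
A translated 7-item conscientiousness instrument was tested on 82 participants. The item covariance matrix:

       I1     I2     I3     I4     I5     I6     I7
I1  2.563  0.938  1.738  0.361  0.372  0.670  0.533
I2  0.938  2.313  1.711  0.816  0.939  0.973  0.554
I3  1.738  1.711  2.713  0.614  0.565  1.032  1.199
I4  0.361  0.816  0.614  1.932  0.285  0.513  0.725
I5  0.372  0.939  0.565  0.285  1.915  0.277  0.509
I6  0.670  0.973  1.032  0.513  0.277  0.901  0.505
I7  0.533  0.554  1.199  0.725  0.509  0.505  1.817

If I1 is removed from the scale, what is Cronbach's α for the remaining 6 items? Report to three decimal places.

Cronbach's α = 0.791

Remaining items: I2, I3, I4, I5, I6, I7 (k = 6).
sum of item variances = 2.313 + 2.713 + 1.932 + 1.915 + 0.901 + 1.817 = 11.591
σ²_T = 11.591 + 2 × 11.217 = 34.025
α (item deleted) = (6/5)·(1 − 11.591/34.025) = 0.791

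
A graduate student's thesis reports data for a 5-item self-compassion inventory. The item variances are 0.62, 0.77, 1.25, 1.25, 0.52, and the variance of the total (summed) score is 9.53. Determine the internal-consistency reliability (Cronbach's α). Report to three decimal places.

Σσᵢ² = 0.62 + 0.77 + 1.25 + 1.25 + 0.52 = 4.41
α = (k/(k−1))·(1 − Σσᵢ²/σ²_total) = (5/4)·(1 − 4.41/9.53) = 0.672

α = 0.672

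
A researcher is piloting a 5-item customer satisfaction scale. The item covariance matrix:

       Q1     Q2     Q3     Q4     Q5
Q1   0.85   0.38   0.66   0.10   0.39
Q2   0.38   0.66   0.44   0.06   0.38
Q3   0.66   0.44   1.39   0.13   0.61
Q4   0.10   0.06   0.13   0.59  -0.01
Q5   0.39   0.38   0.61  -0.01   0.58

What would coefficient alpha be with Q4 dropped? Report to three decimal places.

Remaining items: Q1, Q2, Q3, Q5 (k = 4).
ΣVar(i) = 0.85 + 0.66 + 1.39 + 0.58 = 3.48
σ²_total = 3.48 + 2 × 2.86 = 9.20
α (item deleted) = (4/3)·(1 − 3.48/9.20) = 0.829

α = 0.829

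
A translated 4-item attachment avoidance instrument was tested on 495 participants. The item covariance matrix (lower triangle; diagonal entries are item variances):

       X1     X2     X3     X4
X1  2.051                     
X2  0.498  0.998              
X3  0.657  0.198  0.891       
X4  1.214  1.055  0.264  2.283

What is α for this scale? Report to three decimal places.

α = 0.740

sum of item variances = 2.051 + 0.998 + 0.891 + 2.283 = 6.223
Σ_{i<j} σ_ij = 3.886
σ²_total = 6.223 + 2 × 3.886 = 13.995
α = (k/(k−1))·(1 − sum of item variances/σ²_total) = (4/3)·(1 − 6.223/13.995) = 0.740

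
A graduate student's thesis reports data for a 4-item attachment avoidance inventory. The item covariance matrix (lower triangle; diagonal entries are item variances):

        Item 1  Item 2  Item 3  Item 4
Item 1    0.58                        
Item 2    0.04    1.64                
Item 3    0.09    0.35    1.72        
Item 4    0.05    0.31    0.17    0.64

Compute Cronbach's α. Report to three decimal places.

ΣVar(i) = 0.58 + 1.64 + 1.72 + 0.64 = 4.58
Sum of the distinct covariances = 1.01
σ²_T = 4.58 + 2 × 1.01 = 6.60
α = (k/(k−1))·(1 − ΣVar(i)/σ²_T) = (4/3)·(1 − 4.58/6.60) = 0.408

α = 0.408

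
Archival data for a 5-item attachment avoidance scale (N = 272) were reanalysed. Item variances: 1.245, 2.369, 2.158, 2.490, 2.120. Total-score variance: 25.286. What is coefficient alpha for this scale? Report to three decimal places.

ΣVar(i) = 1.245 + 2.369 + 2.158 + 2.490 + 2.120 = 10.382
α = (k/(k−1))·(1 − ΣVar(i)/σ²_T) = (5/4)·(1 − 10.382/25.286) = 0.737

coefficient alpha = 0.737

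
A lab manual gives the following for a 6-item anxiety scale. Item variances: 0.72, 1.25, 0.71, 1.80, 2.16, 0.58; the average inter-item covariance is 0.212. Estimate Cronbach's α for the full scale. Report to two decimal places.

Cronbach's α = 0.56

Σσ²ᵢ = 0.72 + 1.25 + 0.71 + 1.80 + 2.16 + 0.58 = 7.22
Sum of the 15 distinct covariances = 15 × 0.212 = 3.180
σ²_total = Σσ²ᵢ + 2·Σcov = 7.22 + 2 × 3.180 = 13.580
α = (6/5)·(1 − 7.22/13.580) = 0.56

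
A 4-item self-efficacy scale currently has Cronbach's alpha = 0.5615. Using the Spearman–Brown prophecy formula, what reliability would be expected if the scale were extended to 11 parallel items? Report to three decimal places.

predicted reliability = 0.779

Length factor m = 11/4 = 2.7500
α' = m·α / (1 + (m−1)·α)
   = 11/4 × 0.5615 / (1 + (11/4 − 1) × 0.5615)
   = 1.5441 / 1.9826 = 0.779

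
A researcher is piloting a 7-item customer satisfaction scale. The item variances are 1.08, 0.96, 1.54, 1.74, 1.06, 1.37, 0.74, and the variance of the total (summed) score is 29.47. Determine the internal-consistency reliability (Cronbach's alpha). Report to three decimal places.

Σσᵢ² = 1.08 + 0.96 + 1.54 + 1.74 + 1.06 + 1.37 + 0.74 = 8.49
α = (k/(k−1))·(1 − Σσᵢ²/σ²_T) = (7/6)·(1 − 8.49/29.47) = 0.831

α = 0.831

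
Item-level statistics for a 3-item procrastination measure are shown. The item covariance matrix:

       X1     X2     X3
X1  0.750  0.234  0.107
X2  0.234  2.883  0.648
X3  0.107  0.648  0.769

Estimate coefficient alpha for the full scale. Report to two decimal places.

sum of item variances = 0.750 + 2.883 + 0.769 = 4.402
Sum of the distinct covariances = 0.989
Var(T) = 4.402 + 2 × 0.989 = 6.380
α = (k/(k−1))·(1 − sum of item variances/Var(T)) = (3/2)·(1 − 4.402/6.380) = 0.47

α = 0.47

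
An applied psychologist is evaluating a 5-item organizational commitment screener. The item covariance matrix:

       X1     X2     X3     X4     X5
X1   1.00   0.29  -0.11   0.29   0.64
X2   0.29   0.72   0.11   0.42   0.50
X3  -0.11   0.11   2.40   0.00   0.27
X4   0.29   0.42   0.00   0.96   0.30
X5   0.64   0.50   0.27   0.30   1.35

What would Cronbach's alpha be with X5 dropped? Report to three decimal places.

α = 0.377

Remaining items: X1, X2, X3, X4 (k = 4).
sum of item variances = 1.00 + 0.72 + 2.40 + 0.96 = 5.08
σ²_T = 5.08 + 2 × 1.00 = 7.08
α (item deleted) = (4/3)·(1 − 5.08/7.08) = 0.377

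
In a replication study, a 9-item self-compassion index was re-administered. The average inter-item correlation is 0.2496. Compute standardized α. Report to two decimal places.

standardized α = 0.75

Standardized α = k·r̄ / (1 + (k−1)·r̄) = 9 × 0.2496 / (1 + 8 × 0.2496)
  = 2.2464 / 2.9968 = 0.75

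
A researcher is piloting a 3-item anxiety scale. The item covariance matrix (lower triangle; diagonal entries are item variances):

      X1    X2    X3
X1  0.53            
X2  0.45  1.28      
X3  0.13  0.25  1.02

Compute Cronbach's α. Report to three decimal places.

α = 0.555

sum of item variances = 0.53 + 1.28 + 1.02 = 2.83
Sum of the distinct covariances = 0.83
Var(T) = 2.83 + 2 × 0.83 = 4.49
α = (k/(k−1))·(1 − sum of item variances/Var(T)) = (3/2)·(1 − 2.83/4.49) = 0.555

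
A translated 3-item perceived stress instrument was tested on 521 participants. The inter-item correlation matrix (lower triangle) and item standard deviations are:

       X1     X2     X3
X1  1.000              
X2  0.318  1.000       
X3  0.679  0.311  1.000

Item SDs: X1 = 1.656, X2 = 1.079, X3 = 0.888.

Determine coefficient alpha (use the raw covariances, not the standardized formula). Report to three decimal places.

coefficient alpha = 0.664

Σσ²ᵢ = 1.656² + 1.079² + 0.888² = 4.6951
Covariances σ_ij = r_ij · s_i · s_j:
  σ(X1,X2) = 0.318 × 1.656 × 1.079 = 0.5682
  σ(X1,X3) = 0.679 × 1.656 × 0.888 = 0.9985
  σ(X2,X3) = 0.311 × 1.079 × 0.888 = 0.2980
σ²_T = Σσ²ᵢ + 2·Σσ_ij = 4.6951 + 2 × 1.8647 = 8.4245
α = (3/2)·(1 − 4.6951/8.4245) = 0.664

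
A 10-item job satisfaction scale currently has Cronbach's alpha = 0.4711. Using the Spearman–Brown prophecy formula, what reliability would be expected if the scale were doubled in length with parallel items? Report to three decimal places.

predicted reliability = 0.640

Length factor m = 2
α' = m·α / (1 + (m−1)·α)
   = 2 × 0.4711 / (1 + (2 − 1) × 0.4711)
   = 0.9422 / 1.4711 = 0.640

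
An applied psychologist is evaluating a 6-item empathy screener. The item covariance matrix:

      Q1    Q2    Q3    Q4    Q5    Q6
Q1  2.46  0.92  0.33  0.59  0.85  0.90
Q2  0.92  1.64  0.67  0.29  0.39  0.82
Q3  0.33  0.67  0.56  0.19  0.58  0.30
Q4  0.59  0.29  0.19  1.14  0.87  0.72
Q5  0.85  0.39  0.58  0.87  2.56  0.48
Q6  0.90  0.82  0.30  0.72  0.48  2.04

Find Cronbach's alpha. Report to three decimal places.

Σσᵢ² = 2.46 + 1.64 + 0.56 + 1.14 + 2.56 + 2.04 = 10.40
Σ_{i<j} σ_ij = 8.90
σ²_total = 10.40 + 2 × 8.90 = 28.20
α = (k/(k−1))·(1 − Σσᵢ²/σ²_total) = (6/5)·(1 − 10.40/28.20) = 0.757

α = 0.757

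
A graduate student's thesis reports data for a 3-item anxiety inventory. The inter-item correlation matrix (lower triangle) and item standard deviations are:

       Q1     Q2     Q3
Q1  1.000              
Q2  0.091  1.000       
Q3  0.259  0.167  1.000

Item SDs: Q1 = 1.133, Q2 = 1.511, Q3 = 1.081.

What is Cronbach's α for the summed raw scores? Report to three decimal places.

Σσ²ᵢ = 1.133² + 1.511² + 1.081² = 4.7354
Covariances σ_ij = r_ij · s_i · s_j:
  σ(Q1,Q2) = 0.091 × 1.133 × 1.511 = 0.1558
  σ(Q1,Q3) = 0.259 × 1.133 × 1.081 = 0.3172
  σ(Q2,Q3) = 0.167 × 1.511 × 1.081 = 0.2728
σ²_T = Σσ²ᵢ + 2·Σσ_ij = 4.7354 + 2 × 0.7458 = 6.2270
α = (3/2)·(1 − 4.7354/6.2270) = 0.359

Cronbach's α = 0.359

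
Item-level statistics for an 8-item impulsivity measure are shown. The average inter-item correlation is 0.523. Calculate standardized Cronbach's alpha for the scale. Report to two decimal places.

standardized Cronbach's alpha = 0.90

Standardized α = k·r̄ / (1 + (k−1)·r̄) = 8 × 0.523 / (1 + 7 × 0.523)
  = 4.1840 / 4.6610 = 0.90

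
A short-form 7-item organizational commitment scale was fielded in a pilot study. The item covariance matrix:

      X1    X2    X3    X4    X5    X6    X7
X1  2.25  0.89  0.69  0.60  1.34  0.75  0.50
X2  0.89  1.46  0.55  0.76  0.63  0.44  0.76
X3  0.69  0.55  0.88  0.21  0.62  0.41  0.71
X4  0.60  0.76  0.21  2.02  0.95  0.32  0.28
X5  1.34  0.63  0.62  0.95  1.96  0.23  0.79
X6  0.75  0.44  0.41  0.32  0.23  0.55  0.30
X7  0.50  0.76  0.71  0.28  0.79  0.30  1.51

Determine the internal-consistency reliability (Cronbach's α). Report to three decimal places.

ΣVar(i) = 2.25 + 1.46 + 0.88 + 2.02 + 1.96 + 0.55 + 1.51 = 10.63
Sum of off-diagonal covariances = 12.73
total variance = 10.63 + 2 × 12.73 = 36.09
α = (k/(k−1))·(1 − ΣVar(i)/total variance) = (7/6)·(1 − 10.63/36.09) = 0.823

α = 0.823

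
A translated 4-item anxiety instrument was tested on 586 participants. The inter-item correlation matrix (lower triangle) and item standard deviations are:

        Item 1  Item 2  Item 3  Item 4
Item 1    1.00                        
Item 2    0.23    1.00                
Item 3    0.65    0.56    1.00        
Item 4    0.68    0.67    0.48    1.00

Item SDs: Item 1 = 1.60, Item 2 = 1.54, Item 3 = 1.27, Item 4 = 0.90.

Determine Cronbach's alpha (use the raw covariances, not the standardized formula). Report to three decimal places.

Σσ²ᵢ = 1.60² + 1.54² + 1.27² + 0.90² = 7.3545
Covariances σ_ij = r_ij · s_i · s_j:
  σ(Item 1,Item 2) = 0.23 × 1.60 × 1.54 = 0.5667
  σ(Item 1,Item 3) = 0.65 × 1.60 × 1.27 = 1.3208
  σ(Item 1,Item 4) = 0.68 × 1.60 × 0.90 = 0.9792
  σ(Item 2,Item 3) = 0.56 × 1.54 × 1.27 = 1.0952
  σ(Item 2,Item 4) = 0.67 × 1.54 × 0.90 = 0.9286
  σ(Item 3,Item 4) = 0.48 × 1.27 × 0.90 = 0.5486
σ²_T = Σσ²ᵢ + 2·Σσ_ij = 7.3545 + 2 × 5.4391 = 18.2327
α = (4/3)·(1 − 7.3545/18.2327) = 0.796

Cronbach's alpha = 0.796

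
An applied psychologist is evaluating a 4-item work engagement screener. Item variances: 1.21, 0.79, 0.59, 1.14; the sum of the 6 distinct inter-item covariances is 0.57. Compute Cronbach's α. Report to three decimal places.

sum of item variances = 1.21 + 0.79 + 0.59 + 1.14 = 3.73
Sum of distinct covariances = 0.57
total variance = sum of item variances + 2·Σcov = 3.73 + 2 × 0.57 = 4.87
α = (4/3)·(1 − 3.73/4.87) = 0.312

α = 0.312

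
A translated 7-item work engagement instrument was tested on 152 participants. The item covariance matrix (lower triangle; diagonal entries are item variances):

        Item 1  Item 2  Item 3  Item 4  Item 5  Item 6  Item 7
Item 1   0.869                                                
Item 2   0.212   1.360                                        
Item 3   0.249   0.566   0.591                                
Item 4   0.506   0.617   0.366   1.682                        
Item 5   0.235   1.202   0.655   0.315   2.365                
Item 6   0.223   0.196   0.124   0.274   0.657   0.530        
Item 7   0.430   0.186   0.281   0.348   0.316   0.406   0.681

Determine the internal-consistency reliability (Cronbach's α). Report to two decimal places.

α = 0.79

ΣVar(i) = 0.869 + 1.360 + 0.591 + 1.682 + 2.365 + 0.530 + 0.681 = 8.078
Sum of off-diagonal covariances = 8.364
σ²_T = 8.078 + 2 × 8.364 = 24.806
α = (k/(k−1))·(1 − ΣVar(i)/σ²_T) = (7/6)·(1 − 8.078/24.806) = 0.79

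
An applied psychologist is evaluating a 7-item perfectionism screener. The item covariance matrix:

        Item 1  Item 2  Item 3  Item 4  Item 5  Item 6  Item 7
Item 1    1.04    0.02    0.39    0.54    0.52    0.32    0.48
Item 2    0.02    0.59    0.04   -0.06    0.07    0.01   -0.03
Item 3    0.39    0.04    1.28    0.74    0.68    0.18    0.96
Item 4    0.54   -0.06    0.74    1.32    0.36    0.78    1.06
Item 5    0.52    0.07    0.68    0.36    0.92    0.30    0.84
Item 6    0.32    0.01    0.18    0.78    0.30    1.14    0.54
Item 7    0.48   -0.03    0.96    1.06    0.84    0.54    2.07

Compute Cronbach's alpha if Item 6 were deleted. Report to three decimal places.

Remaining items: Item 1, Item 2, Item 3, Item 4, Item 5, Item 7 (k = 6).
Σσᵢ² = 1.04 + 0.59 + 1.28 + 1.32 + 0.92 + 2.07 = 7.22
σ²_total = 7.22 + 2 × 6.61 = 20.44
α (item deleted) = (6/5)·(1 − 7.22/20.44) = 0.776

α = 0.776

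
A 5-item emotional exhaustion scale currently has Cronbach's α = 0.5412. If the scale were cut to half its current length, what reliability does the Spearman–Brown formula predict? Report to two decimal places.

Length factor m = 1/2
α' = m·α / (1 − (1−m)·α)
   = 1/2 × 0.5412 / (1 − (1 − 1/2) × 0.5412)
   = 0.2706 / 0.7294 = 0.37

predicted reliability = 0.37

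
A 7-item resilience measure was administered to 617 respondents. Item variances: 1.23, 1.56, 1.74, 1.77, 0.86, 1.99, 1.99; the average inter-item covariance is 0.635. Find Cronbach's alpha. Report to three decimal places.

ΣVar(i) = 1.23 + 1.56 + 1.74 + 1.77 + 0.86 + 1.99 + 1.99 = 11.14
Sum of the 21 distinct covariances = 21 × 0.635 = 13.335
total variance = ΣVar(i) + 2·Σcov = 11.14 + 2 × 13.335 = 37.810
α = (7/6)·(1 − 11.14/37.810) = 0.823

α = 0.823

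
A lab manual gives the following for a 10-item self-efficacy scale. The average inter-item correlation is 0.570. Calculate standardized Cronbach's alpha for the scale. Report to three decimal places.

Standardized α = k·r̄ / (1 + (k−1)·r̄) = 10 × 0.570 / (1 + 9 × 0.570)
  = 5.7000 / 6.1300 = 0.930

α = 0.930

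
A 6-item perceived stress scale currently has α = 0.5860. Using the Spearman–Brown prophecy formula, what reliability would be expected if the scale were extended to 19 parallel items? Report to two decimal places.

Length factor m = 19/6 = 3.1667
α' = m·α / (1 + (m−1)·α)
   = 19/6 × 0.5860 / (1 + (19/6 − 1) × 0.5860)
   = 1.8557 / 2.2697 = 0.82

predicted reliability = 0.82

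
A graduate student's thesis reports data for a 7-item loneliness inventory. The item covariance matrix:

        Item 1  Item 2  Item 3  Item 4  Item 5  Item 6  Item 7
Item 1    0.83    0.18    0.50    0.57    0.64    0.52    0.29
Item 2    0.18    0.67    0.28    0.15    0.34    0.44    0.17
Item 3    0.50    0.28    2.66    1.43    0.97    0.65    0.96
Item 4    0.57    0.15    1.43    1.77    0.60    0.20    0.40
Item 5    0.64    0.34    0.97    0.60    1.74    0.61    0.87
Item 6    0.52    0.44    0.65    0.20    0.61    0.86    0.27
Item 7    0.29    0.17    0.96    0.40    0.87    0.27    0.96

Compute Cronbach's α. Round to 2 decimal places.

Σσ²ᵢ = 0.83 + 0.67 + 2.66 + 1.77 + 1.74 + 0.86 + 0.96 = 9.49
Σ_{i<j} σ_ij = 11.04
total variance = 9.49 + 2 × 11.04 = 31.57
α = (k/(k−1))·(1 − Σσ²ᵢ/total variance) = (7/6)·(1 − 9.49/31.57) = 0.82

α = 0.82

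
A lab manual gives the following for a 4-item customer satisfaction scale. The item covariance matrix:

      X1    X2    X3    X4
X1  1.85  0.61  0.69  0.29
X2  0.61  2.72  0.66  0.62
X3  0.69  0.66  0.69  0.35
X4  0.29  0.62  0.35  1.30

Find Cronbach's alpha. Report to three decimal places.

Cronbach's alpha = 0.661

Σσ²ᵢ = 1.85 + 2.72 + 0.69 + 1.30 = 6.56
Sum of off-diagonal covariances = 3.22
Var(T) = 6.56 + 2 × 3.22 = 13.00
α = (k/(k−1))·(1 − Σσ²ᵢ/Var(T)) = (4/3)·(1 − 6.56/13.00) = 0.661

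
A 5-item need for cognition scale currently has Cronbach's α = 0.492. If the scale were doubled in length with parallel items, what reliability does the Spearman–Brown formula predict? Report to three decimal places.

Length factor m = 2
α' = m·α / (1 + (m−1)·α)
   = 2 × 0.492 / (1 + (2 − 1) × 0.492)
   = 0.9840 / 1.4920 = 0.660

predicted reliability = 0.660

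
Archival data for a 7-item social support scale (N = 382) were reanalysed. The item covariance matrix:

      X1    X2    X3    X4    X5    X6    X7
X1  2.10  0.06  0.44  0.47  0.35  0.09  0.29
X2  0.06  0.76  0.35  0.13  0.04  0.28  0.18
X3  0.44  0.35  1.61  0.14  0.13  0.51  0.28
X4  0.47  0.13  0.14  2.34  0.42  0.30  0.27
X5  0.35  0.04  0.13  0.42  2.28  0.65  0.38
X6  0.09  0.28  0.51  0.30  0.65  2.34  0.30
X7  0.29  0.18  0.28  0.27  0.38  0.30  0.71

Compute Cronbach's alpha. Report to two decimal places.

Cronbach's alpha = 0.58

Σσᵢ² = 2.10 + 0.76 + 1.61 + 2.34 + 2.28 + 2.34 + 0.71 = 12.14
Sum of off-diagonal covariances = 6.06
σ²_total = 12.14 + 2 × 6.06 = 24.26
α = (k/(k−1))·(1 − Σσᵢ²/σ²_total) = (7/6)·(1 − 12.14/24.26) = 0.58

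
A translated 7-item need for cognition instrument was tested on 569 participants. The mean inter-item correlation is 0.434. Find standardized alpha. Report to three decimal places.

Standardized α = k·r̄ / (1 + (k−1)·r̄) = 7 × 0.434 / (1 + 6 × 0.434)
  = 3.0380 / 3.6040 = 0.843

α = 0.843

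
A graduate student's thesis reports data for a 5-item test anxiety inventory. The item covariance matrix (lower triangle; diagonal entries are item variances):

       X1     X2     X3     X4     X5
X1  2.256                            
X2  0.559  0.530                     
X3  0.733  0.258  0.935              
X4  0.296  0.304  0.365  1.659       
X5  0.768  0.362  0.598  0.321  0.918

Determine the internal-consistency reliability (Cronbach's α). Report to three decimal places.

Cronbach's α = 0.740

sum of item variances = 2.256 + 0.530 + 0.935 + 1.659 + 0.918 = 6.298
Σ_{i<j} σ_ij = 4.564
σ²_T = 6.298 + 2 × 4.564 = 15.426
α = (k/(k−1))·(1 − sum of item variances/σ²_T) = (5/4)·(1 − 6.298/15.426) = 0.740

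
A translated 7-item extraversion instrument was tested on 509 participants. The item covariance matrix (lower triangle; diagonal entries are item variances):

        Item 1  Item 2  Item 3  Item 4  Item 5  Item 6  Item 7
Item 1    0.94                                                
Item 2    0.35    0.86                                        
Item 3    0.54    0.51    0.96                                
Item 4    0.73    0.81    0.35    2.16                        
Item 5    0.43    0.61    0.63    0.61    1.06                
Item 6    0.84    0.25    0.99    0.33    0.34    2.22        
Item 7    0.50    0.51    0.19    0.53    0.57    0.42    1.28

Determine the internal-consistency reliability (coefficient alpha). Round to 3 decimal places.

α = 0.816

sum of item variances = 0.94 + 0.86 + 0.96 + 2.16 + 1.06 + 2.22 + 1.28 = 9.48
Sum of the distinct covariances = 11.04
σ²_total = 9.48 + 2 × 11.04 = 31.56
α = (k/(k−1))·(1 − sum of item variances/σ²_total) = (7/6)·(1 − 9.48/31.56) = 0.816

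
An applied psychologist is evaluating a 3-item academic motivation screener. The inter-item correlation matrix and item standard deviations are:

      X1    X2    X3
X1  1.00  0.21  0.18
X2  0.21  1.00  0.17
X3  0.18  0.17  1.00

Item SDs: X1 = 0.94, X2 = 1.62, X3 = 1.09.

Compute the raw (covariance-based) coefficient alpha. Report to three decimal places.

coefficient alpha = 0.383

Σσ²ᵢ = 0.94² + 1.62² + 1.09² = 4.6961
Covariances σ_ij = r_ij · s_i · s_j:
  σ(X1,X2) = 0.21 × 0.94 × 1.62 = 0.3198
  σ(X1,X3) = 0.18 × 0.94 × 1.09 = 0.1844
  σ(X2,X3) = 0.17 × 1.62 × 1.09 = 0.3002
σ²_T = Σσ²ᵢ + 2·Σσ_ij = 4.6961 + 2 × 0.8044 = 6.3049
α = (3/2)·(1 − 4.6961/6.3049) = 0.383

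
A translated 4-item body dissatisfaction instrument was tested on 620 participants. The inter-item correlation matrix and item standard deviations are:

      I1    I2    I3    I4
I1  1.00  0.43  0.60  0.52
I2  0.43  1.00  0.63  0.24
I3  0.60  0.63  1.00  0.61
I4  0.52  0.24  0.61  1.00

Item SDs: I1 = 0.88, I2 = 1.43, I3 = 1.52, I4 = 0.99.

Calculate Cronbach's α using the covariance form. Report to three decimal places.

α = 0.789

Σσ²ᵢ = 0.88² + 1.43² + 1.52² + 0.99² = 6.1098
Covariances σ_ij = r_ij · s_i · s_j:
  σ(I1,I2) = 0.43 × 0.88 × 1.43 = 0.5411
  σ(I1,I3) = 0.60 × 0.88 × 1.52 = 0.8026
  σ(I1,I4) = 0.52 × 0.88 × 0.99 = 0.4530
  σ(I2,I3) = 0.63 × 1.43 × 1.52 = 1.3694
  σ(I2,I4) = 0.24 × 1.43 × 0.99 = 0.3398
  σ(I3,I4) = 0.61 × 1.52 × 0.99 = 0.9179
σ²_T = Σσ²ᵢ + 2·Σσ_ij = 6.1098 + 2 × 4.4238 = 14.9574
α = (4/3)·(1 − 6.1098/14.9574) = 0.789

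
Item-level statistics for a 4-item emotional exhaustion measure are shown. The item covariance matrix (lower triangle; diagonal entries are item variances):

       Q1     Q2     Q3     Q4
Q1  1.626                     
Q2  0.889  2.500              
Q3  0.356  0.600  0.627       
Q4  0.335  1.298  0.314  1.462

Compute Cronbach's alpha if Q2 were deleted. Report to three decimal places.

α = 0.527

Remaining items: Q1, Q3, Q4 (k = 3).
sum of item variances = 1.626 + 0.627 + 1.462 = 3.715
total variance = 3.715 + 2 × 1.005 = 5.725
α (item deleted) = (3/2)·(1 − 3.715/5.725) = 0.527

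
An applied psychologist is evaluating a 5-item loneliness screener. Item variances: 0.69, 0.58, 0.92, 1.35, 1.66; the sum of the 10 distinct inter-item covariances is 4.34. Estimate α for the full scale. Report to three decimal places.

α = 0.782

Σσ²ᵢ = 0.69 + 0.58 + 0.92 + 1.35 + 1.66 = 5.20
Sum of distinct covariances = 4.34
σ²_total = Σσ²ᵢ + 2·Σcov = 5.20 + 2 × 4.34 = 13.88
α = (5/4)·(1 − 5.20/13.88) = 0.782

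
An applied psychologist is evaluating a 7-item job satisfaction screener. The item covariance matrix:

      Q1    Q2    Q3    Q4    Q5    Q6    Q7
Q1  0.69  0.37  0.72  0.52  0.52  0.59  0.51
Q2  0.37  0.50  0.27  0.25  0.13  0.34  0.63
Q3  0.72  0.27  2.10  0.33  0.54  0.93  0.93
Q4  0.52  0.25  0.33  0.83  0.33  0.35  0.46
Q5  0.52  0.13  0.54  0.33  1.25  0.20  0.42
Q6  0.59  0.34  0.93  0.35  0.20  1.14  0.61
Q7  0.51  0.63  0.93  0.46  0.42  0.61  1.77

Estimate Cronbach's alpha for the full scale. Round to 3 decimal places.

α = 0.824

Σσᵢ² = 0.69 + 0.50 + 2.10 + 0.83 + 1.25 + 1.14 + 1.77 = 8.28
Sum of the distinct covariances = 9.95
total variance = 8.28 + 2 × 9.95 = 28.18
α = (k/(k−1))·(1 − Σσᵢ²/total variance) = (7/6)·(1 − 8.28/28.18) = 0.824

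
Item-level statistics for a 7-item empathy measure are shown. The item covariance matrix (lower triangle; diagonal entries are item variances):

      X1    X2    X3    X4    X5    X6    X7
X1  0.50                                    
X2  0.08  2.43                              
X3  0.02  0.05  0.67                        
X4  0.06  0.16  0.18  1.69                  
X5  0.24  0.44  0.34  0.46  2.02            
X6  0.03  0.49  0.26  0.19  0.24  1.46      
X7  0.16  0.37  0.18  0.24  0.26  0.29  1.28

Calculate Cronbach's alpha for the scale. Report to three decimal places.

sum of item variances = 0.50 + 2.43 + 0.67 + 1.69 + 2.02 + 1.46 + 1.28 = 10.05
Sum of off-diagonal covariances = 4.74
σ²_T = 10.05 + 2 × 4.74 = 19.53
α = (k/(k−1))·(1 − sum of item variances/σ²_T) = (7/6)·(1 − 10.05/19.53) = 0.566

Cronbach's alpha = 0.566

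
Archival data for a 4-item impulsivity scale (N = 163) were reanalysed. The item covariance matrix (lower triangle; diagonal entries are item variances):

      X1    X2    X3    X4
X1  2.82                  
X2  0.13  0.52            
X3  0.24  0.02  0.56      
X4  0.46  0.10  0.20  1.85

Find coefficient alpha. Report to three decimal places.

Σσ²ᵢ = 2.82 + 0.52 + 0.56 + 1.85 = 5.75
Sum of the distinct covariances = 1.15
σ²_total = 5.75 + 2 × 1.15 = 8.05
α = (k/(k−1))·(1 − Σσ²ᵢ/σ²_total) = (4/3)·(1 − 5.75/8.05) = 0.381

α = 0.381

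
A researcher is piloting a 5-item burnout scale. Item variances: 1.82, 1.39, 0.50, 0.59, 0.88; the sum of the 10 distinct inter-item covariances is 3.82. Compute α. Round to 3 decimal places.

sum of item variances = 1.82 + 1.39 + 0.50 + 0.59 + 0.88 = 5.18
Sum of distinct covariances = 3.82
total variance = sum of item variances + 2·Σcov = 5.18 + 2 × 3.82 = 12.82
α = (5/4)·(1 − 5.18/12.82) = 0.745

α = 0.745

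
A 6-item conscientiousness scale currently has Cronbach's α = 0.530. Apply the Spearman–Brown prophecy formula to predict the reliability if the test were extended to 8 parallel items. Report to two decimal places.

predicted reliability = 0.60

Length factor m = 8/6 = 1.3333
α' = m·α / (1 + (m−1)·α)
   = 8/6 × 0.530 / (1 + (8/6 − 1) × 0.530)
   = 0.7067 / 1.1767 = 0.60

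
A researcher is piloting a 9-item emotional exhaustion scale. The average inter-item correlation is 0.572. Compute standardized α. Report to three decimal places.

Standardized α = k·r̄ / (1 + (k−1)·r̄) = 9 × 0.572 / (1 + 8 × 0.572)
  = 5.1480 / 5.5760 = 0.923

standardized α = 0.923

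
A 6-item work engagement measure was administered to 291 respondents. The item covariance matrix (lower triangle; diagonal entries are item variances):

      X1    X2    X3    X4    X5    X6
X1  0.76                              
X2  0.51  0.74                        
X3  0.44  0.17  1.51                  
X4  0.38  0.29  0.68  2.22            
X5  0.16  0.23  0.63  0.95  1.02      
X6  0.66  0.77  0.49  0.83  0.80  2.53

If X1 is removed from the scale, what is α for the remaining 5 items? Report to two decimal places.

Remaining items: X2, X3, X4, X5, X6 (k = 5).
Σσ²ᵢ = 0.74 + 1.51 + 2.22 + 1.02 + 2.53 = 8.02
σ²_total = 8.02 + 2 × 5.84 = 19.70
α (item deleted) = (5/4)·(1 − 8.02/19.70) = 0.74

α = 0.74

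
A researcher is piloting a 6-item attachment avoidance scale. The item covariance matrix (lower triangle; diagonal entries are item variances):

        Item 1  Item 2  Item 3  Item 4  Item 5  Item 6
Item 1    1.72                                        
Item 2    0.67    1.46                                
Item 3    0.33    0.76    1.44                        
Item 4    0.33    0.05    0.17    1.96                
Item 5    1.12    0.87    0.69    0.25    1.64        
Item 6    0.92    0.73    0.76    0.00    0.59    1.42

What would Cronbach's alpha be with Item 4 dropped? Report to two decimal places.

α = 0.82

Remaining items: Item 1, Item 2, Item 3, Item 5, Item 6 (k = 5).
Σσ²ᵢ = 1.72 + 1.46 + 1.44 + 1.64 + 1.42 = 7.68
σ²_total = 7.68 + 2 × 7.44 = 22.56
α (item deleted) = (5/4)·(1 − 7.68/22.56) = 0.82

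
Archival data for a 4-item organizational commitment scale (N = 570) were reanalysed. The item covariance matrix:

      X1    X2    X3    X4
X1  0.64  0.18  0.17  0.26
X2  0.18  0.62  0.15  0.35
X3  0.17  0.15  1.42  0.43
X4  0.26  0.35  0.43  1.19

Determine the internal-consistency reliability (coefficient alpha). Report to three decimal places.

ΣVar(i) = 0.64 + 0.62 + 1.42 + 1.19 = 3.87
Sum of off-diagonal covariances = 1.54
Var(T) = 3.87 + 2 × 1.54 = 6.95
α = (k/(k−1))·(1 − ΣVar(i)/Var(T)) = (4/3)·(1 − 3.87/6.95) = 0.591

coefficient alpha = 0.591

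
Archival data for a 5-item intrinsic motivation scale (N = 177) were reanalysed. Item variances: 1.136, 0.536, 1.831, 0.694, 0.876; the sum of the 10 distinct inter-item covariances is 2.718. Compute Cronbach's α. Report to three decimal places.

Cronbach's α = 0.647

Σσᵢ² = 1.136 + 0.536 + 1.831 + 0.694 + 0.876 = 5.073
Sum of distinct covariances = 2.718
Var(T) = Σσᵢ² + 2·Σcov = 5.073 + 2 × 2.718 = 10.509
α = (5/4)·(1 − 5.073/10.509) = 0.647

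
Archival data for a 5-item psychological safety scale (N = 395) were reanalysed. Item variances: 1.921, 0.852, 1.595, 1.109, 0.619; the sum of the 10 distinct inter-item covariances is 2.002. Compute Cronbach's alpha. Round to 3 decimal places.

α = 0.496

Σσ²ᵢ = 1.921 + 0.852 + 1.595 + 1.109 + 0.619 = 6.096
Sum of distinct covariances = 2.002
σ²_T = Σσ²ᵢ + 2·Σcov = 6.096 + 2 × 2.002 = 10.100
α = (5/4)·(1 − 6.096/10.100) = 0.496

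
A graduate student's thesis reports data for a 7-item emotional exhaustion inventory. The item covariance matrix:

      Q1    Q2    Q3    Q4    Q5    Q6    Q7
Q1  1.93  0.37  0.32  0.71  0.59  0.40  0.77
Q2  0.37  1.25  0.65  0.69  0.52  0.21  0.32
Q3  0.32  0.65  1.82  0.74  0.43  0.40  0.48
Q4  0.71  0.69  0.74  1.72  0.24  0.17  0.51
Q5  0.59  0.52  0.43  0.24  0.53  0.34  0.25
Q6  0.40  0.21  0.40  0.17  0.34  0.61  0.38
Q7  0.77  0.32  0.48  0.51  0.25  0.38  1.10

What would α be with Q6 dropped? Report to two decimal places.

Remaining items: Q1, Q2, Q3, Q4, Q5, Q7 (k = 6).
sum of item variances = 1.93 + 1.25 + 1.82 + 1.72 + 0.53 + 1.10 = 8.35
Var(T) = 8.35 + 2 × 7.59 = 23.53
α (item deleted) = (6/5)·(1 − 8.35/23.53) = 0.77

α = 0.77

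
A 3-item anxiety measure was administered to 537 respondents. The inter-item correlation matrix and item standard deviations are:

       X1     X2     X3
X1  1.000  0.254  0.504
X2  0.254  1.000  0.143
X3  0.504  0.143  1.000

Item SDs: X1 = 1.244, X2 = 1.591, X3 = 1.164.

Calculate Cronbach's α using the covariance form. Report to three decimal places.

Σσ²ᵢ = 1.244² + 1.591² + 1.164² = 5.4337
Covariances σ_ij = r_ij · s_i · s_j:
  σ(X1,X2) = 0.254 × 1.244 × 1.591 = 0.5027
  σ(X1,X3) = 0.504 × 1.244 × 1.164 = 0.7298
  σ(X2,X3) = 0.143 × 1.591 × 1.164 = 0.2648
σ²_T = Σσ²ᵢ + 2·Σσ_ij = 5.4337 + 2 × 1.4973 = 8.4283
α = (3/2)·(1 − 5.4337/8.4283) = 0.533

Cronbach's α = 0.533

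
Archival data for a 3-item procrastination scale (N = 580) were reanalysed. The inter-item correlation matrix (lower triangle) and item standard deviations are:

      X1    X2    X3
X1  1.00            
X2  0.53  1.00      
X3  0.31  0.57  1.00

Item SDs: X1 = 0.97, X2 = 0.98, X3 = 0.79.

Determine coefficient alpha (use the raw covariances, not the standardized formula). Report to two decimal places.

Σσ²ᵢ = 0.97² + 0.98² + 0.79² = 2.5254
Covariances σ_ij = r_ij · s_i · s_j:
  σ(X1,X2) = 0.53 × 0.97 × 0.98 = 0.5038
  σ(X1,X3) = 0.31 × 0.97 × 0.79 = 0.2376
  σ(X2,X3) = 0.57 × 0.98 × 0.79 = 0.4413
σ²_T = Σσ²ᵢ + 2·Σσ_ij = 2.5254 + 2 × 1.1827 = 4.8908
α = (3/2)·(1 − 2.5254/4.8908) = 0.73

α = 0.73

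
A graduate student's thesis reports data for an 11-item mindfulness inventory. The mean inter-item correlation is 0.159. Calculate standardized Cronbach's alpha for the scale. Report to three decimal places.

Standardized α = k·r̄ / (1 + (k−1)·r̄) = 11 × 0.159 / (1 + 10 × 0.159)
  = 1.7490 / 2.5900 = 0.675

α = 0.675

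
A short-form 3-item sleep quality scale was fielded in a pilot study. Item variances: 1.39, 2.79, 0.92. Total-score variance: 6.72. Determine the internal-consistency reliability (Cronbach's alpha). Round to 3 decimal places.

α = 0.362

ΣVar(i) = 1.39 + 2.79 + 0.92 = 5.10
α = (k/(k−1))·(1 − ΣVar(i)/total variance) = (3/2)·(1 − 5.10/6.72) = 0.362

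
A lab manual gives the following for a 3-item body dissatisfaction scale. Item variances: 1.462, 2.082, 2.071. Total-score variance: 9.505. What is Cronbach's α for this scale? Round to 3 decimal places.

α = 0.614

Σσ²ᵢ = 1.462 + 2.082 + 2.071 = 5.615
α = (k/(k−1))·(1 − Σσ²ᵢ/σ²_total) = (3/2)·(1 − 5.615/9.505) = 0.614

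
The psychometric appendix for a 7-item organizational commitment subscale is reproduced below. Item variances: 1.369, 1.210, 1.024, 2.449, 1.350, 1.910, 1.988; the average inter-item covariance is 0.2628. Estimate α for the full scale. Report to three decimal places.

sum of item variances = 1.369 + 1.210 + 1.024 + 2.449 + 1.350 + 1.910 + 1.988 = 11.300
Sum of the 21 distinct covariances = 21 × 0.2628 = 5.5188
σ²_total = sum of item variances + 2·Σcov = 11.300 + 2 × 5.5188 = 22.3376
α = (7/6)·(1 − 11.300/22.3376) = 0.576

α = 0.576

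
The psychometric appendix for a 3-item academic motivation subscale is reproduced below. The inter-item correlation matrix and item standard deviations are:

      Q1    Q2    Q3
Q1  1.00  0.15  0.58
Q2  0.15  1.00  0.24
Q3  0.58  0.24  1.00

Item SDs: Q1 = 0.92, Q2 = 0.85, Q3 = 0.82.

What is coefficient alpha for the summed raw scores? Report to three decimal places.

coefficient alpha = 0.588

Σσ²ᵢ = 0.92² + 0.85² + 0.82² = 2.2413
Covariances σ_ij = r_ij · s_i · s_j:
  σ(Q1,Q2) = 0.15 × 0.92 × 0.85 = 0.1173
  σ(Q1,Q3) = 0.58 × 0.92 × 0.82 = 0.4376
  σ(Q2,Q3) = 0.24 × 0.85 × 0.82 = 0.1673
σ²_T = Σσ²ᵢ + 2·Σσ_ij = 2.2413 + 2 × 0.7222 = 3.6857
α = (3/2)·(1 − 2.2413/3.6857) = 0.588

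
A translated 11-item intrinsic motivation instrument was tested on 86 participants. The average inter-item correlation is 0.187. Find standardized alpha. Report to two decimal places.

Standardized α = k·r̄ / (1 + (k−1)·r̄) = 11 × 0.187 / (1 + 10 × 0.187)
  = 2.0570 / 2.8700 = 0.72

standardized alpha = 0.72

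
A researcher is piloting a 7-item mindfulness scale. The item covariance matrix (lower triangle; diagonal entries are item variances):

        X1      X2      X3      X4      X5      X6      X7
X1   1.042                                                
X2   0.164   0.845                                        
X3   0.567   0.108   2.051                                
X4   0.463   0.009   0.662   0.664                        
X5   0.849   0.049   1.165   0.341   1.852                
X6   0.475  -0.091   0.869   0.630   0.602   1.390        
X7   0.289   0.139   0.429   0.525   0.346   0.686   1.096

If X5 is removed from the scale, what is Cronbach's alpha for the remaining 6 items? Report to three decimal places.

Remaining items: X1, X2, X3, X4, X6, X7 (k = 6).
Σσ²ᵢ = 1.042 + 0.845 + 2.051 + 0.664 + 1.390 + 1.096 = 7.088
total variance = 7.088 + 2 × 5.924 = 18.936
α (item deleted) = (6/5)·(1 − 7.088/18.936) = 0.751

Cronbach's alpha = 0.751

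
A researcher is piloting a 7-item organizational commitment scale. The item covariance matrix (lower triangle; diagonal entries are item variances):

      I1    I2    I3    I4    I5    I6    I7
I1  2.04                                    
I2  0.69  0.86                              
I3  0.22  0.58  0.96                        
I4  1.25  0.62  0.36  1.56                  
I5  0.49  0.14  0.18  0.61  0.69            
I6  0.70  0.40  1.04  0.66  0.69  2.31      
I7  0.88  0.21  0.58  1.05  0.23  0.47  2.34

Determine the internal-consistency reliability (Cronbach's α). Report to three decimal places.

Cronbach's α = 0.807

Σσᵢ² = 2.04 + 0.86 + 0.96 + 1.56 + 0.69 + 2.31 + 2.34 = 10.76
Σ_{i<j} σ_ij = 12.05
σ²_total = 10.76 + 2 × 12.05 = 34.86
α = (k/(k−1))·(1 − Σσᵢ²/σ²_total) = (7/6)·(1 − 10.76/34.86) = 0.807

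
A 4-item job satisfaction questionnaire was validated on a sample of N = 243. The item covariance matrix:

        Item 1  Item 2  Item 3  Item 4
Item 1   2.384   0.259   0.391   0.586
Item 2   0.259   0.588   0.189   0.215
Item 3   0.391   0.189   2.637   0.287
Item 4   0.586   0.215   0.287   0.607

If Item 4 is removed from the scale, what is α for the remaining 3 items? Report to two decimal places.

Remaining items: Item 1, Item 2, Item 3 (k = 3).
sum of item variances = 2.384 + 0.588 + 2.637 = 5.609
total variance = 5.609 + 2 × 0.839 = 7.287
α (item deleted) = (3/2)·(1 − 5.609/7.287) = 0.35

α = 0.35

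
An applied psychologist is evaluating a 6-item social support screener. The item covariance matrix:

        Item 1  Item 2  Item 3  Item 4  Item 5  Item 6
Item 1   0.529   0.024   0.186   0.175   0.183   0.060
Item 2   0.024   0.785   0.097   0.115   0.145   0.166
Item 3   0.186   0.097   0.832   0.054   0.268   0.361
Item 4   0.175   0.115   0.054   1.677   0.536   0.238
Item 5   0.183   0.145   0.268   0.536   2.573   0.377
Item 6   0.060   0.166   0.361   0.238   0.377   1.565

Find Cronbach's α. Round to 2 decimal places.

α = 0.51

Σσ²ᵢ = 0.529 + 0.785 + 0.832 + 1.677 + 2.573 + 1.565 = 7.961
Sum of the distinct covariances = 2.985
Var(T) = 7.961 + 2 × 2.985 = 13.931
α = (k/(k−1))·(1 − Σσ²ᵢ/Var(T)) = (6/5)·(1 − 7.961/13.931) = 0.51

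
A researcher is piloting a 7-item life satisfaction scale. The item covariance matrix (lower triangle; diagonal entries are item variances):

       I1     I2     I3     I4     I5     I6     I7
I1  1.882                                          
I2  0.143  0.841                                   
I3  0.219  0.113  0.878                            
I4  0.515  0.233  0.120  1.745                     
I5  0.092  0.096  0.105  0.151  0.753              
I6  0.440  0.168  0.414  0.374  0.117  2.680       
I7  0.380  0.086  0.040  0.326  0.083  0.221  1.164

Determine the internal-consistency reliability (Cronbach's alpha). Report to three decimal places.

Σσ²ᵢ = 1.882 + 0.841 + 0.878 + 1.745 + 0.753 + 2.680 + 1.164 = 9.943
Sum of the distinct covariances = 4.436
Var(T) = 9.943 + 2 × 4.436 = 18.815
α = (k/(k−1))·(1 − Σσ²ᵢ/Var(T)) = (7/6)·(1 − 9.943/18.815) = 0.550

α = 0.550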